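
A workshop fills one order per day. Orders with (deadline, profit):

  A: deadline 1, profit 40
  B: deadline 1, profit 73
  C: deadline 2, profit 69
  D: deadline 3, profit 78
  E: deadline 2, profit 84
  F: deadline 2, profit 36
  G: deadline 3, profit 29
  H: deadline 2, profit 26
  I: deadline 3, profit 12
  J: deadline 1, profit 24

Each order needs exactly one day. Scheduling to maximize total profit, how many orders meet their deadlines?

3

Profit order: E=84 D=78 B=73 C=69 A=40 F=36 G=29 H=26 J=24 I=12
Assign: E→slot 2, D→slot 3, B→slot 1, C skipped, A skipped, F skipped, G skipped, H skipped, J skipped, I skipped.
Slots: [1:B] [2:E] [3:D]
3 of 10 scheduled.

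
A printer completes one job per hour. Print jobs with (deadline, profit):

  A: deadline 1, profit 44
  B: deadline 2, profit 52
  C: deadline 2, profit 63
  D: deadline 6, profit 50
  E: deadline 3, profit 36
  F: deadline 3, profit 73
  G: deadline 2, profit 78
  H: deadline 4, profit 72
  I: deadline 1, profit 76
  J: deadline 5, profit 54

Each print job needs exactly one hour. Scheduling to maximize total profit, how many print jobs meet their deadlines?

6

Sort by profit descending; place each in the latest free slot ≤ its deadline.
By profit: G(d2,78), I(d1,76), F(d3,73), H(d4,72), C(d2,63), J(d5,54), B(d2,52), D(d6,50), A(d1,44), E(d3,36)
G→slot 2; I→slot 1; F→slot 3; H→slot 4; C skipped; J→slot 5; B skipped; D→slot 6; A skipped; E skipped.
6 of 10 scheduled.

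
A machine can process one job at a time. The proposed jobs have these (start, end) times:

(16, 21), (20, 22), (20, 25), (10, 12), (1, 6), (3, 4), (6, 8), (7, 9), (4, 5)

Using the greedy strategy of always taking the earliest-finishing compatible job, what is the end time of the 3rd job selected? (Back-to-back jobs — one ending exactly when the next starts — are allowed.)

Sorted by end: (3,4)  (4,5)  (1,6)  (6,8)  (7,9)  (10,12)  (16,21)  (20,22)  (20,25)
take (3,4); take (4,5); skip (1,6); take (6,8); skip (7,9); take (10,12); take (16,21).
Selected: (3,4) (4,5) (6,8) (10,12) (16,21)

8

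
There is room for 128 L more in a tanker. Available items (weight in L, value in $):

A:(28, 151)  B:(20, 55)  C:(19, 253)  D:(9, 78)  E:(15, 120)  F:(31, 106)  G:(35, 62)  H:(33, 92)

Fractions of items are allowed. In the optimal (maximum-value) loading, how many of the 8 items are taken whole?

Order: C (253/19=13.32) > D (78/9=8.67) > E (120/15=8.00) > A (151/28=5.39) > F (106/31=3.42) > H (92/33=2.79) > B (55/20=2.75) > G (62/35=1.77)
Fill: take C (19 @ 253) → take D (9 @ 78) → take E (15 @ 120) → take A (28 @ 151) → take F (31 @ 106) → take 26/33 of H → 72.48; 128/128 used.
5 item(s) taken whole; one partial (take 26/33 of H).

5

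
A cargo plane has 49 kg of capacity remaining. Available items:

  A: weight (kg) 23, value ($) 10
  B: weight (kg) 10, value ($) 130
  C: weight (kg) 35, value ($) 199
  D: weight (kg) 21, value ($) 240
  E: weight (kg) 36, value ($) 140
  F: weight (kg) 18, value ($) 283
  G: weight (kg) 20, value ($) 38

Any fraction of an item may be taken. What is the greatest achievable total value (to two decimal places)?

Ratios (sorted): F 15.72, B 13.00, D 11.43, C 5.69, E 3.89, G 1.90, A 0.43
take F (18 @ 283); take B (10 @ 130); take D (21 @ 240). Capacity used 49/49.
Total value = 653.00

653.00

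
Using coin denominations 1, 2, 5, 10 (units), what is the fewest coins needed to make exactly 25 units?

Greedy: take as many of the largest coin as possible, then repeat with the remainder.
25 = 2×10 + 1×5
Total coins = 2 + 1 = 3

3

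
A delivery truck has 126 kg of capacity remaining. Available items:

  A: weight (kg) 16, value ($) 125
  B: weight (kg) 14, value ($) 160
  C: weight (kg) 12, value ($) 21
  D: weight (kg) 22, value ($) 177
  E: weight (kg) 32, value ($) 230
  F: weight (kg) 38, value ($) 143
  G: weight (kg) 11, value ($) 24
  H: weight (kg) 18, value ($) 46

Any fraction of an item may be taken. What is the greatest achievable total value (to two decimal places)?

Greedy by value/weight ratio, highest first.
Ratios (sorted): B 11.43, D 8.05, A 7.81, E 7.19, F 3.76, H 2.56, G 2.18, C 1.75
take B (14 @ 160); take D (22 @ 177); take A (16 @ 125); take E (32 @ 230); take F (38 @ 143); take 4/18 of H → 10.22. Capacity used 126/126.
Total value = 845.22

845.22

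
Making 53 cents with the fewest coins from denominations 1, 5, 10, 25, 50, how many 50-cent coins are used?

Use the largest denomination that fits, subtract, and repeat.
53 − 1×50→3 − 3×1→0
Count of 50: 1

1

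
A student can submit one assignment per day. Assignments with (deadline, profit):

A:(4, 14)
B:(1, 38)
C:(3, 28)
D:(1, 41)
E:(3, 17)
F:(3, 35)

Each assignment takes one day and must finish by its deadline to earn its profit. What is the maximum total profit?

118

Sort by profit descending; place each in the latest free slot ≤ its deadline.
Profit order: D=41 B=38 F=35 C=28 E=17 A=14
Assign: D→slot 1, B skipped, F→slot 3, C→slot 2, E skipped, A→slot 4.
Slots: [1:D] [2:C] [3:F] [4:A]
Profit = 41 + 28 + 35 + 14 = 118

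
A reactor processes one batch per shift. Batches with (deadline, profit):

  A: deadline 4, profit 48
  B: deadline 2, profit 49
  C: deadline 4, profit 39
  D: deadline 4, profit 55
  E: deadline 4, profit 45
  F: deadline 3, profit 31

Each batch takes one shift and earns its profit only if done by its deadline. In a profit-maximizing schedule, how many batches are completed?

4

Sort by profit descending; place each in the latest free slot ≤ its deadline.
Profit order: D=55 B=49 A=48 E=45 C=39 F=31
Assign: D→slot 4, B→slot 2, A→slot 3, E→slot 1, C skipped, F skipped.
Slots: [1:E] [2:B] [3:A] [4:D]
4 of 6 scheduled.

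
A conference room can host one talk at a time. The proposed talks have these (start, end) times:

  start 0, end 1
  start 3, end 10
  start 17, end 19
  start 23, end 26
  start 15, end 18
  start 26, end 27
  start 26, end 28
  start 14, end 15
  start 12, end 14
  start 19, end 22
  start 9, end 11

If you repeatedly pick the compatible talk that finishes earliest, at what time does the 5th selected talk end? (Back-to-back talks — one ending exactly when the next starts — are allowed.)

Sorted by end: (0,1)  (3,10)  (9,11)  (12,14)  (14,15)  (15,18)  (17,19)  (19,22)  (23,26)  (26,27)  (26,28)
take (0,1); take (3,10); take (12,14); take (14,15); take (15,18); take (19,22); take (23,26); take (26,27); skip (26,28).
Selected: (0,1) (3,10) (12,14) (14,15) (15,18) (19,22) (23,26) (26,27)

18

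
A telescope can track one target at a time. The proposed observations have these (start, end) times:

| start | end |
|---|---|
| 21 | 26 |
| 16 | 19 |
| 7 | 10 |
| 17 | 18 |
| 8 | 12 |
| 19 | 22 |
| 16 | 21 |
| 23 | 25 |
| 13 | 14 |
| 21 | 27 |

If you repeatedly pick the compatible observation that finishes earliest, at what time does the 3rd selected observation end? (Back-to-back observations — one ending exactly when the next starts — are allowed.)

18

By end time: (7,10), (8,12), (13,14), (17,18), (16,19), (16,21), (19,22), (23,25), (21,26), (21,27).
Pick (7,10); next start ≥ 10 → (13,14); next start ≥ 14 → (17,18); next start ≥ 18 → (19,22); next start ≥ 22 → (23,25).
Selected: (7,10) (13,14) (17,18) (19,22) (23,25)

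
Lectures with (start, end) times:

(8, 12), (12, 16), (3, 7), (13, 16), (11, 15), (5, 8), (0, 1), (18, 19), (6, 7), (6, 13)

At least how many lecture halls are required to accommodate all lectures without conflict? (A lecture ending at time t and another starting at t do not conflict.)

4

Events (time:±→running): 0:+→1 1:-→0 3:+→1 5:+→2 6:+→3 6:+→4 … peak 4.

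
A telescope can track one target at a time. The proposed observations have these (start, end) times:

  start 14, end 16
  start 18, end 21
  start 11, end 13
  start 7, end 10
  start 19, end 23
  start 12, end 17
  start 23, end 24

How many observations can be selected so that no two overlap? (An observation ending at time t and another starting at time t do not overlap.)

5

By end time: (7,10), (11,13), (14,16), (12,17), (18,21), (19,23), (23,24).
Pick (7,10); next start ≥ 10 → (11,13); next start ≥ 13 → (14,16); next start ≥ 16 → (18,21); next start ≥ 21 → (23,24).
Selected 5 observations.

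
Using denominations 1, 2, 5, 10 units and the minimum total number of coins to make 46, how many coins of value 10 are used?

4

46 = 4×10 + 1×5 + 1×1
Count of 10: 4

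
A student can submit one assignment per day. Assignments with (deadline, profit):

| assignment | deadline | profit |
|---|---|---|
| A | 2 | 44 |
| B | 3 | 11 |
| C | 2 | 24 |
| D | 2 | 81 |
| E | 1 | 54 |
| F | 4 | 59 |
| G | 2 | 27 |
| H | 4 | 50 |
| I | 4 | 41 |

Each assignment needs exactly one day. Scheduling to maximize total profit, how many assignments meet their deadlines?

Profit order: D=81 F=59 E=54 H=50 A=44 I=41 G=27 C=24 B=11
Assign: D→slot 2, F→slot 4, E→slot 1, H→slot 3, A skipped, I skipped, G skipped, C skipped, B skipped.
Slots: [1:E] [2:D] [3:H] [4:F]
4 of 9 scheduled.

4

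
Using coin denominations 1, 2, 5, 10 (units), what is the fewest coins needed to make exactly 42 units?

Use the largest denomination that fits, subtract, and repeat.
42 − 4×10→2 − 1×2→0
Total coins = 4 + 1 = 5

5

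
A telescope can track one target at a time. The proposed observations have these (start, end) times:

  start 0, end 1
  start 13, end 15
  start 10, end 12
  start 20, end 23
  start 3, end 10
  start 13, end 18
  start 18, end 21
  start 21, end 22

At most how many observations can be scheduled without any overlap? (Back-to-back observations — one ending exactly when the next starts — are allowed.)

6

Sorted by end: (0,1)  (3,10)  (10,12)  (13,15)  (13,18)  (18,21)  (21,22)  (20,23)
take (0,1); take (3,10); take (10,12); take (13,15); take (18,21); take (21,22).
Selected 6 observations.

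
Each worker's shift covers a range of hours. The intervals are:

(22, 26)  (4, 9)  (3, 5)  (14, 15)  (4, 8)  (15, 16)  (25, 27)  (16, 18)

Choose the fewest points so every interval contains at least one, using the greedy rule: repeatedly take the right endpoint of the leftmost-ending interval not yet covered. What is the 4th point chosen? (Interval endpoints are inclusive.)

Process intervals by earliest right end; each time one isn't hit yet, stab at its right endpoint.
Sorted: [3,5] [4,8] [4,9] [14,15] [15,16] [16,18] [22,26] [25,27]
{[3,5],[4,8],[4,9]} hit by 5; {[14,15],[15,16]} hit by 15; {[16,18]} hit by 18; {[22,26],[25,27]} hit by 26.
Points: 5, 15, 18, 26 (4 total).

26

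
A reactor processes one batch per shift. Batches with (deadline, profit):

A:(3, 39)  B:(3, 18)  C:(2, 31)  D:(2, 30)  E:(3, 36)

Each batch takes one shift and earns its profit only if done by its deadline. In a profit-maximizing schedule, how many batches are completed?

By profit: A(d3,39), E(d3,36), C(d2,31), D(d2,30), B(d3,18)
A→slot 3; E→slot 2; C→slot 1; D skipped; B skipped.
3 of 5 scheduled.

3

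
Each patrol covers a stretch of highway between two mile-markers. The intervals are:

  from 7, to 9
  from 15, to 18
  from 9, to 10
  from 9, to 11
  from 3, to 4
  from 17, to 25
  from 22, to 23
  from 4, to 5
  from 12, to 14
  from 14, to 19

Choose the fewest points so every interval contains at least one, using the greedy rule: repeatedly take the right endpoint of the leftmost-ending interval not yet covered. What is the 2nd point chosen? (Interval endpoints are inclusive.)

9

Process intervals by earliest right end; each time one isn't hit yet, stab at its right endpoint.
Sorted: [3,4] [4,5] [7,9] [9,10] [9,11] [12,14] [15,18] [14,19] [22,23] [17,25]
{[3,4],[4,5]} hit by 4; {[7,9],[9,10],[9,11]} hit by 9; {[12,14]} hit by 14; {[15,18],[14,19]} hit by 18; {[22,23],[17,25]} hit by 23.
Points: 4, 9, 14, 18, 23 (5 total).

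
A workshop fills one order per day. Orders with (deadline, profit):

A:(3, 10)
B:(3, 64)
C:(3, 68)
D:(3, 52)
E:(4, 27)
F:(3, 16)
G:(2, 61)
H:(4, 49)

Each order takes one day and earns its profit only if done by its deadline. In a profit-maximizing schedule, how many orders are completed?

4

Sort by profit descending; place each in the latest free slot ≤ its deadline.
By profit: C(d3,68), B(d3,64), G(d2,61), D(d3,52), H(d4,49), E(d4,27), F(d3,16), A(d3,10)
C→slot 3; B→slot 2; G→slot 1; D skipped; H→slot 4; E skipped; F skipped; A skipped.
4 of 8 scheduled.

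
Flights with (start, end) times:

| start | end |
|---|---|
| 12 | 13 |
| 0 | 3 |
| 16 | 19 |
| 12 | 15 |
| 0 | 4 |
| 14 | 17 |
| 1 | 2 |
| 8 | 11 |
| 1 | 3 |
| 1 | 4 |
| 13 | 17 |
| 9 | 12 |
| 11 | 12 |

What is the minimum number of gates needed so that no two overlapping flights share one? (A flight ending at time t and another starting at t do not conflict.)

5

The answer is the maximum number of intervals overlapping at any instant.
Events (time:±→running): 0:+→1 0:+→2 1:+→3 1:+→4 1:+→5 … peak 5.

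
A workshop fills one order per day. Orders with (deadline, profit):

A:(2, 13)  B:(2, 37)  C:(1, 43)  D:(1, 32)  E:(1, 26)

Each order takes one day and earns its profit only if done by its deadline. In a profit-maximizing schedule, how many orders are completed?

2

By profit: C(d1,43), B(d2,37), D(d1,32), E(d1,26), A(d2,13)
C→slot 1; B→slot 2; D skipped; E skipped; A skipped.
2 of 5 scheduled.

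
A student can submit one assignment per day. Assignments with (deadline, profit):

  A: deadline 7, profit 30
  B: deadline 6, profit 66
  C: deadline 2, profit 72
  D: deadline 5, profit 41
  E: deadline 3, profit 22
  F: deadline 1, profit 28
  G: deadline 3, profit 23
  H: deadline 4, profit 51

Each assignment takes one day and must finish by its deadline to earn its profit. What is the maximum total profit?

311

Profit order: C=72 B=66 H=51 D=41 A=30 F=28 G=23 E=22
Assign: C→slot 2, B→slot 6, H→slot 4, D→slot 5, A→slot 7, F→slot 1, G→slot 3, E skipped.
Slots: [1:F] [2:C] [3:G] [4:H] [5:D] [6:B] [7:A]
Profit = 28 + 72 + 23 + 51 + 41 + 66 + 30 = 311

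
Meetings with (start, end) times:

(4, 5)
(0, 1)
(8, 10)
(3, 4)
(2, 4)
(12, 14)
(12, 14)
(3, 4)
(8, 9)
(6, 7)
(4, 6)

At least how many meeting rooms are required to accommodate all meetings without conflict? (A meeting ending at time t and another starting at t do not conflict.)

3

starts: [0, 2, 3, 3, 4, 4, 6, 8, 8, 12, 12]
ends:   [1, 4, 4, 4, 5, 6, 7, 9, 10, 14, 14]
s0→1 e1→0 s2→1 s3→2 s3→3  — peak 3.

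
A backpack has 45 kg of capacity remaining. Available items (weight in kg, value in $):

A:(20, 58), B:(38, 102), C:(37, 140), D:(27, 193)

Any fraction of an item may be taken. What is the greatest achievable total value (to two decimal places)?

Greedy by value/weight ratio, highest first.
Ratios (sorted): D 7.15, C 3.78, A 2.90, B 2.68
take D (27 @ 193); take 18/37 of C → 68.11. Capacity used 45/45.
Total value = 261.11

261.11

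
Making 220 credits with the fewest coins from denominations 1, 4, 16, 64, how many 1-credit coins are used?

220 − 3×64→28 − 1×16→12 − 3×4→0
Count of 1: 0

0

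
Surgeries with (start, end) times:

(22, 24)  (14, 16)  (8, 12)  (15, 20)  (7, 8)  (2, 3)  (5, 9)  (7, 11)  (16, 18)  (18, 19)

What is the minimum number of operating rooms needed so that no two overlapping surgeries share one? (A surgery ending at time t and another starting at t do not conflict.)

The answer is the maximum number of intervals overlapping at any instant.
Events (time:±→running): 2:+→1 3:-→0 5:+→1 7:+→2 7:+→3 … peak 3.

3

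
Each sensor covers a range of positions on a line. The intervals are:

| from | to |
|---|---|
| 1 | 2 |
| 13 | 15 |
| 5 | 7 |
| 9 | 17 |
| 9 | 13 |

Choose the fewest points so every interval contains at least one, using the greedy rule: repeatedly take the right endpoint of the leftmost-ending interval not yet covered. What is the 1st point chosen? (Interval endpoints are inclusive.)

2

Process intervals by earliest right end; each time one isn't hit yet, stab at its right endpoint.
By right end: [1,2]  [5,7]  [9,13]  [13,15]  [9,17]
[1,2] uncovered → point at 2; [5,7] uncovered → point at 7; [9,13] uncovered → point at 13.
Points: 2, 7, 13 (3 total).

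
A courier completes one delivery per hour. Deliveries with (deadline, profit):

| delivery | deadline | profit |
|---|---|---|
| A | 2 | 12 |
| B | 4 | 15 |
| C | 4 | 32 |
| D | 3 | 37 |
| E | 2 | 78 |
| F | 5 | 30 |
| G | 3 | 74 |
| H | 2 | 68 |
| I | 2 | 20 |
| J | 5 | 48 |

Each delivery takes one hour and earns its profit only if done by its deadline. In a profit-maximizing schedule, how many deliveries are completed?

5

Take jobs in profit order; each goes to the latest open slot no later than its deadline.
By profit: E(d2,78), G(d3,74), H(d2,68), J(d5,48), D(d3,37), C(d4,32), F(d5,30), I(d2,20), B(d4,15), A(d2,12)
E→slot 2; G→slot 3; H→slot 1; J→slot 5; D skipped; C→slot 4; F skipped; I skipped; B skipped; A skipped.
5 of 10 scheduled.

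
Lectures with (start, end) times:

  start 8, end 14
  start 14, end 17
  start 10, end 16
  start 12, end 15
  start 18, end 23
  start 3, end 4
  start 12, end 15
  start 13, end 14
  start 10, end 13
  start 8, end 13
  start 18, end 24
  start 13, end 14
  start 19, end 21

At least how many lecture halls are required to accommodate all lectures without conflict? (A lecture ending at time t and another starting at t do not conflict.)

Count concurrent intervals with a sweep; the peak is the room count.
starts: [3, 8, 8, 10, 10, 12, 12, 13, 13, 14, 18, 18, 19]
ends:   [4, 13, 13, 14, 14, 14, 15, 15, 16, 17, 21, 23, 24]
s3→1 e4→0 s8→1 s8→2 s10→3 s10→4 s12→5 s12→6  — peak 6.

6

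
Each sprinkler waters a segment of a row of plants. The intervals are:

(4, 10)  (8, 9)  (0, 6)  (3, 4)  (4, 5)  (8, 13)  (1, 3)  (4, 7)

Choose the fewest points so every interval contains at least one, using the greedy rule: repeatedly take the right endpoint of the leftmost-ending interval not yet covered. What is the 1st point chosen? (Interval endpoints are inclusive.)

3

Sorted: [1,3] [3,4] [4,5] [0,6] [4,7] [8,9] [4,10] [8,13]
{[1,3],[3,4]} hit by 3; {[4,5],[0,6],[4,7]} hit by 5; {[8,9],[4,10],[8,13]} hit by 9.
Points: 3, 5, 9 (3 total).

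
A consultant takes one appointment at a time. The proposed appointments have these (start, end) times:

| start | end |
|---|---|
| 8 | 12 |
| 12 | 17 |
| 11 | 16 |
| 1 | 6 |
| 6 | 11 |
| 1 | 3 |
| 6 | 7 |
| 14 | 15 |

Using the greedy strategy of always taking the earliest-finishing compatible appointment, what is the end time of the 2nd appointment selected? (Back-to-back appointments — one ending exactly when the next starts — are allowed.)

Sort by end time and greedily take each interval whose start is ≥ the last chosen end.
By end time: (1,3), (1,6), (6,7), (6,11), (8,12), (14,15), (11,16), (12,17).
Pick (1,3); next start ≥ 3 → (6,7); next start ≥ 7 → (8,12); next start ≥ 12 → (14,15).
Selected: (1,3) (6,7) (8,12) (14,15)

7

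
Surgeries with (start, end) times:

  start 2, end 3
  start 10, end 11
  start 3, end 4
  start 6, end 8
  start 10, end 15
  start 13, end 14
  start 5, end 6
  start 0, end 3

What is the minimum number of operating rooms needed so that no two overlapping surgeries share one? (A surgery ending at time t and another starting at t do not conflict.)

The answer is the maximum number of intervals overlapping at any instant.
starts: [0, 2, 3, 5, 6, 10, 10, 13]
ends:   [3, 3, 4, 6, 8, 11, 14, 15]
s0→1 s2→2  — peak 2.

2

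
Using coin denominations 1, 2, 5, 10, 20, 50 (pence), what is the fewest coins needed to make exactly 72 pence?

3

72 = 1×50 + 1×20 + 1×2
Total coins = 1 + 1 + 1 = 3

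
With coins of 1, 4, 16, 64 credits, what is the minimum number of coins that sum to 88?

4

Greedy: take as many of the largest coin as possible, then repeat with the remainder.
88 = 1×64 + 1×16 + 2×4
Total coins = 1 + 1 + 2 = 4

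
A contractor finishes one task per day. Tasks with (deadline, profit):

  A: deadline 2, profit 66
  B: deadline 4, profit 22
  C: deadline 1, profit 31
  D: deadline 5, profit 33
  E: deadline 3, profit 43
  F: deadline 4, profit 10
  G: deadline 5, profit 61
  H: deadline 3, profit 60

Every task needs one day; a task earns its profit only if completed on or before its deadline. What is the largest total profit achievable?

Profit order: A=66 G=61 H=60 E=43 D=33 C=31 B=22 F=10
Assign: A→slot 2, G→slot 5, H→slot 3, E→slot 1, D→slot 4, C skipped, B skipped, F skipped.
Slots: [1:E] [2:A] [3:H] [4:D] [5:G]
Profit = 43 + 66 + 60 + 33 + 61 = 263

263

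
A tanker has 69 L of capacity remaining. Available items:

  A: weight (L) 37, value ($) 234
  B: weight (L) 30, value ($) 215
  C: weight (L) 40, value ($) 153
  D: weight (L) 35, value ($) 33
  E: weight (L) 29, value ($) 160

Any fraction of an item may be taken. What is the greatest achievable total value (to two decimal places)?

Ratios (sorted): B 7.17, A 6.32, E 5.52, C 3.83, D 0.94
take B (30 @ 215); take A (37 @ 234); take 2/29 of E → 11.03. Capacity used 69/69.
Total value = 460.03

460.03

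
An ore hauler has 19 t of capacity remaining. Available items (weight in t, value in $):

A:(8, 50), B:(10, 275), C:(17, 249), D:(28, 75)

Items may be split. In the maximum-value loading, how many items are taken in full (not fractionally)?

1

Order: B (275/10=27.50) > C (249/17=14.65) > A (50/8=6.25) > D (75/28=2.68)
Fill: take B (10 @ 275) → take 9/17 of C → 131.82; 19/19 used.
1 item(s) taken whole; one partial (take 9/17 of C).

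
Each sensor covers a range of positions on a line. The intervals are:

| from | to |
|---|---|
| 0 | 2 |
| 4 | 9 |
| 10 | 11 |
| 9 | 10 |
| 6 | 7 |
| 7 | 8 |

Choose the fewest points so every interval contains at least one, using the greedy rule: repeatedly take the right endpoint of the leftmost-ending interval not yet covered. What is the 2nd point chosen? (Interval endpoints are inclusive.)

7

Sort by right endpoint; whenever an interval is uncovered, place a point at its right end.
Sorted: [0,2] [6,7] [7,8] [4,9] [9,10] [10,11]
{[0,2]} hit by 2; {[6,7],[7,8],[4,9]} hit by 7; {[9,10],[10,11]} hit by 10.
Points: 2, 7, 10 (3 total).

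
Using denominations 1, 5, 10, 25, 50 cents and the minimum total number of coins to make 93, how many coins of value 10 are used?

93 = 1×50 + 1×25 + 1×10 + 1×5 + 3×1
Count of 10: 1

1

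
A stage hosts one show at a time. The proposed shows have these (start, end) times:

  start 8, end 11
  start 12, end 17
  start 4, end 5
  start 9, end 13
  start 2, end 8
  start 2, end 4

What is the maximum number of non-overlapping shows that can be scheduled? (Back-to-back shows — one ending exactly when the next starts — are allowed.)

By end time: (2,4), (4,5), (2,8), (8,11), (9,13), (12,17).
Pick (2,4); next start ≥ 4 → (4,5); next start ≥ 5 → (8,11); next start ≥ 11 → (12,17).
Selected 4 shows.

4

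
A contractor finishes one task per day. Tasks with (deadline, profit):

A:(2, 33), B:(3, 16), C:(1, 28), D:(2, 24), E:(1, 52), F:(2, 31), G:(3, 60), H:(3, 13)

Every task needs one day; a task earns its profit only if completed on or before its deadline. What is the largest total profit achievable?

Profit order: G=60 E=52 A=33 F=31 C=28 D=24 B=16 H=13
Assign: G→slot 3, E→slot 1, A→slot 2, F skipped, C skipped, D skipped, B skipped, H skipped.
Slots: [1:E] [2:A] [3:G]
Profit = 52 + 33 + 60 = 145

145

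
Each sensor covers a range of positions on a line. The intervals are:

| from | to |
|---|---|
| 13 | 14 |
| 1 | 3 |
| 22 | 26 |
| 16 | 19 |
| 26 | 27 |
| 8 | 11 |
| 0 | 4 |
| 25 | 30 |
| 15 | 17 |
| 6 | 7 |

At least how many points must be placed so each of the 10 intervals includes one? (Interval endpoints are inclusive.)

6

Process intervals by earliest right end; each time one isn't hit yet, stab at its right endpoint.
Sorted: [1,3] [0,4] [6,7] [8,11] [13,14] [15,17] [16,19] [22,26] [26,27] [25,30]
{[1,3],[0,4]} hit by 3; {[6,7]} hit by 7; {[8,11]} hit by 11; {[13,14]} hit by 14; {[15,17],[16,19]} hit by 17; {[22,26],[26,27],[25,30]} hit by 26.
Points: 3, 7, 11, 14, 17, 26 (6 total).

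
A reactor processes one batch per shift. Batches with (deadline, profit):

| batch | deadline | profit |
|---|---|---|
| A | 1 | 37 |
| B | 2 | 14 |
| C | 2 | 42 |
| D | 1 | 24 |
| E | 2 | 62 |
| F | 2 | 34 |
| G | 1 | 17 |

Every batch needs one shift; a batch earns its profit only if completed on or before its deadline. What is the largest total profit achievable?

Sort by profit descending; place each in the latest free slot ≤ its deadline.
Profit order: E=62 C=42 A=37 F=34 D=24 G=17 B=14
Assign: E→slot 2, C→slot 1, A skipped, F skipped, D skipped, G skipped, B skipped.
Slots: [1:C] [2:E]
Profit = 42 + 62 = 104

104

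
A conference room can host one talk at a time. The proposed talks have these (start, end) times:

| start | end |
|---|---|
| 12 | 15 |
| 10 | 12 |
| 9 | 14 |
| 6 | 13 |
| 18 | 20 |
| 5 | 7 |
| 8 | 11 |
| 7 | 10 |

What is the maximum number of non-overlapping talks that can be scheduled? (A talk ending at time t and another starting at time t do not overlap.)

5

Greedy by earliest finish: after sorting by end time, pick each interval compatible with the last pick.
By end time: (5,7), (7,10), (8,11), (10,12), (6,13), (9,14), (12,15), (18,20).
Pick (5,7); next start ≥ 7 → (7,10); next start ≥ 10 → (10,12); next start ≥ 12 → (12,15); next start ≥ 15 → (18,20).
Selected 5 talks.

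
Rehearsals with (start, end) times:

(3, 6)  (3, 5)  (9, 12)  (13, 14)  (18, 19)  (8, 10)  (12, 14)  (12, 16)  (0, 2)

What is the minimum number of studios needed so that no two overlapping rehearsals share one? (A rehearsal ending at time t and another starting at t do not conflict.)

Count concurrent intervals with a sweep; the peak is the room count.
starts: [0, 3, 3, 8, 9, 12, 12, 13, 18]
ends:   [2, 5, 6, 10, 12, 14, 14, 16, 19]
s0→1 e2→0 s3→1 s3→2 e5→1 e6→0 s8→1 s9→2 e10→1 e12→0 s12→1 s12→2 s13→3  — peak 3.

3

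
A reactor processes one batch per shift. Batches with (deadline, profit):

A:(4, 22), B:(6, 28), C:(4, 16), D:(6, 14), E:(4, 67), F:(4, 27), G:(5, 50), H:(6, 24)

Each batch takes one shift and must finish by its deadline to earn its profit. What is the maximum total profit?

218

Take jobs in profit order; each goes to the latest open slot no later than its deadline.
Profit order: E=67 G=50 B=28 F=27 H=24 A=22 C=16 D=14
Assign: E→slot 4, G→slot 5, B→slot 6, F→slot 3, H→slot 2, A→slot 1, C skipped, D skipped.
Slots: [1:A] [2:H] [3:F] [4:E] [5:G] [6:B]
Profit = 22 + 24 + 27 + 67 + 50 + 28 = 218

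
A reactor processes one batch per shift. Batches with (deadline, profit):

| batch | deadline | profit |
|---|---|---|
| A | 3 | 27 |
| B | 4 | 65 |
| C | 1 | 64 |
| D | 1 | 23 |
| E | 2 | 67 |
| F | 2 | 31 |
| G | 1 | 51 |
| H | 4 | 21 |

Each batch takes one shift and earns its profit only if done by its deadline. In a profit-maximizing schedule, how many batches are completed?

By profit: E(d2,67), B(d4,65), C(d1,64), G(d1,51), F(d2,31), A(d3,27), D(d1,23), H(d4,21)
E→slot 2; B→slot 4; C→slot 1; G skipped; F skipped; A→slot 3; D skipped; H skipped.
4 of 8 scheduled.

4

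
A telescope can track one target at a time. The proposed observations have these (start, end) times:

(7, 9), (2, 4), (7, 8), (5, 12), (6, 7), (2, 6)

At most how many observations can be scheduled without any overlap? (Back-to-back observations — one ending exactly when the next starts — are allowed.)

Sorted by end: (2,4)  (2,6)  (6,7)  (7,8)  (7,9)  (5,12)
take (2,4); skip (2,6); take (6,7); take (7,8); skip (7,9).
Selected 3 observations.

3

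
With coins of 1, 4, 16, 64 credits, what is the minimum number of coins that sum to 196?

Use the largest denomination that fits, subtract, and repeat.
196 = 3×64 + 1×4
Total coins = 3 + 1 = 4

4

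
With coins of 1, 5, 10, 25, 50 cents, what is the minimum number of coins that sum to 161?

161 − 3×50→11 − 1×10→1 − 1×1→0
Total coins = 3 + 1 + 1 = 5

5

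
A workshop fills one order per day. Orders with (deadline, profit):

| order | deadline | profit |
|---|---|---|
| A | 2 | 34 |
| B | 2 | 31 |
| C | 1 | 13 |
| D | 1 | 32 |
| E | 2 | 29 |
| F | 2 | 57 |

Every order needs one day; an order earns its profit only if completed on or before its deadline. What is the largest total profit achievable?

91

Take jobs in profit order; each goes to the latest open slot no later than its deadline.
Profit order: F=57 A=34 D=32 B=31 E=29 C=13
Assign: F→slot 2, A→slot 1, D skipped, B skipped, E skipped, C skipped.
Slots: [1:A] [2:F]
Profit = 34 + 57 = 91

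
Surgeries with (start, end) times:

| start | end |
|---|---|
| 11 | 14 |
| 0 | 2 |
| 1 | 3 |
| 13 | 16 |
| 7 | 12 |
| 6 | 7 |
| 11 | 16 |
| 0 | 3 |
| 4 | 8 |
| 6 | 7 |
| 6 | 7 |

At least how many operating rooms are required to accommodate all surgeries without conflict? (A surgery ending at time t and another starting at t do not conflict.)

4

The answer is the maximum number of intervals overlapping at any instant.
starts: [0, 0, 1, 4, 6, 6, 6, 7, 11, 11, 13]
ends:   [2, 3, 3, 7, 7, 7, 8, 12, 14, 16, 16]
s0→1 s0→2 s1→3 e2→2 e3→1 e3→0 s4→1 s6→2 s6→3 s6→4  — peak 4.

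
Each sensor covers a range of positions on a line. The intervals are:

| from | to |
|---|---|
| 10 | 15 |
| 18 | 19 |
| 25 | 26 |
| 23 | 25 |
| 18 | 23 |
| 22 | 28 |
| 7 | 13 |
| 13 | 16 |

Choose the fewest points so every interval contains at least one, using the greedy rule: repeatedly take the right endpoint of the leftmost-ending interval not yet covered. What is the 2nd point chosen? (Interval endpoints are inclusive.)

19

By right end: [7,13]  [10,15]  [13,16]  [18,19]  [18,23]  [23,25]  [25,26]  [22,28]
[7,13] uncovered → point at 13; [18,19] uncovered → point at 19; [23,25] uncovered → point at 25.
Points: 13, 19, 25 (3 total).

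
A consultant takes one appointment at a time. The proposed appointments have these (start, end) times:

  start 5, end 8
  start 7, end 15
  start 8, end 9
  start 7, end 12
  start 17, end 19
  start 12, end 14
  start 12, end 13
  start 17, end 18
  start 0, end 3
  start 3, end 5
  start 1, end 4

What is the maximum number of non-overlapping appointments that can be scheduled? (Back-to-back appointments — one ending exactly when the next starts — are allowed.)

By end time: (0,3), (1,4), (3,5), (5,8), (8,9), (7,12), (12,13), (12,14), (7,15), (17,18), (17,19).
Pick (0,3); next start ≥ 3 → (3,5); next start ≥ 5 → (5,8); next start ≥ 8 → (8,9); next start ≥ 9 → (12,13); next start ≥ 13 → (17,18).
Selected 6 appointments.

6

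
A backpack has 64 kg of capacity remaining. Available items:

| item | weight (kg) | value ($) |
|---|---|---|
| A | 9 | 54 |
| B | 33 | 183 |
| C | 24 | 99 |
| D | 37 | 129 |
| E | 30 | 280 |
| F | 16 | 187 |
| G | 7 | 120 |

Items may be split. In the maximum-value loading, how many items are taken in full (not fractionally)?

Order: G (120/7=17.14) > F (187/16=11.69) > E (280/30=9.33) > A (54/9=6.00) > B (183/33=5.55) > C (99/24=4.12) > D (129/37=3.49)
Fill: take G (7 @ 120) → take F (16 @ 187) → take E (30 @ 280) → take A (9 @ 54) → take 2/33 of B → 11.09; 64/64 used.
4 item(s) taken whole; one partial (take 2/33 of B).

4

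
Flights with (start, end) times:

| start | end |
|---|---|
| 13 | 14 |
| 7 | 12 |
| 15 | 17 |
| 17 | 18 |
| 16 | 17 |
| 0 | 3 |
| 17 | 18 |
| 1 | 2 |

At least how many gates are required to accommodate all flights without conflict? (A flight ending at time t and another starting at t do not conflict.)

starts: [0, 1, 7, 13, 15, 16, 17, 17]
ends:   [2, 3, 12, 14, 17, 17, 18, 18]
s0→1 s1→2  — peak 2.

2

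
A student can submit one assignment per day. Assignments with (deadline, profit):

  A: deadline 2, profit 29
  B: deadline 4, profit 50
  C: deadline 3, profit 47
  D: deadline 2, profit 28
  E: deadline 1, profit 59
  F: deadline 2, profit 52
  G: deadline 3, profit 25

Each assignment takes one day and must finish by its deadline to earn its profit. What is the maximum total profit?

Take jobs in profit order; each goes to the latest open slot no later than its deadline.
By profit: E(d1,59), F(d2,52), B(d4,50), C(d3,47), A(d2,29), D(d2,28), G(d3,25)
E→slot 1; F→slot 2; B→slot 4; C→slot 3; A skipped; D skipped; G skipped.
Profit = 59 + 52 + 47 + 50 = 208

208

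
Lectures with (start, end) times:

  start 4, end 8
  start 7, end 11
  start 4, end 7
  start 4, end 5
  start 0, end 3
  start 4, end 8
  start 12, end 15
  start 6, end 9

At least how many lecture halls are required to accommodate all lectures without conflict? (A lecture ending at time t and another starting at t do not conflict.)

starts: [0, 4, 4, 4, 4, 6, 7, 12]
ends:   [3, 5, 7, 8, 8, 9, 11, 15]
s0→1 e3→0 s4→1 s4→2 s4→3 s4→4  — peak 4.

4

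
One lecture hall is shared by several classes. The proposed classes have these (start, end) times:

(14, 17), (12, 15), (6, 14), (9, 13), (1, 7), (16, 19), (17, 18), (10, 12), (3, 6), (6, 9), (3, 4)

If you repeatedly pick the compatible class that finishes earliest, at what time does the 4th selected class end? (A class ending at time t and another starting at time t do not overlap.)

15

Sort by end time and greedily take each interval whose start is ≥ the last chosen end.
Sorted by end: (3,4)  (3,6)  (1,7)  (6,9)  (10,12)  (9,13)  (6,14)  (12,15)  (14,17)  (17,18)  (16,19)
take (3,4); skip (3,6); skip (1,7); take (6,9); take (10,12); take (12,15); skip (14,17); take (17,18).
Selected: (3,4) (6,9) (10,12) (12,15) (17,18)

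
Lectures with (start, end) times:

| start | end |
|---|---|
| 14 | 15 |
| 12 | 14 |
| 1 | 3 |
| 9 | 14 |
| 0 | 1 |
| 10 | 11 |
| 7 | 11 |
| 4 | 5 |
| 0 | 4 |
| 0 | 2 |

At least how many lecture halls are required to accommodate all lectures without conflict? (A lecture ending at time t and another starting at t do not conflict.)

starts: [0, 0, 0, 1, 4, 7, 9, 10, 12, 14]
ends:   [1, 2, 3, 4, 5, 11, 11, 14, 14, 15]
s0→1 s0→2 s0→3  — peak 3.

3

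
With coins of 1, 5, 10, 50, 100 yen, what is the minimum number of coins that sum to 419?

10

Greedy: take as many of the largest coin as possible, then repeat with the remainder.
419 − 4×100→19 − 1×10→9 − 1×5→4 − 4×1→0
Total coins = 4 + 1 + 1 + 4 = 10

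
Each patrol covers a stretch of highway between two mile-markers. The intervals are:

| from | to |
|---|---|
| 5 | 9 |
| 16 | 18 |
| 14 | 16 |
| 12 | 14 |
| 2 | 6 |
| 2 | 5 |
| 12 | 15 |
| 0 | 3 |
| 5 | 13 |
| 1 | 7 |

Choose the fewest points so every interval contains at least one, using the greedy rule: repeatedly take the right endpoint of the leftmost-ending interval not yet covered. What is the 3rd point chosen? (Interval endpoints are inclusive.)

14

Sort by right endpoint; whenever an interval is uncovered, place a point at its right end.
By right end: [0,3]  [2,5]  [2,6]  [1,7]  [5,9]  [5,13]  [12,14]  [12,15]  [14,16]  [16,18]
[0,3] uncovered → point at 3; [5,9] uncovered → point at 9; [12,14] uncovered → point at 14; [16,18] uncovered → point at 18.
Points: 3, 9, 14, 18 (4 total).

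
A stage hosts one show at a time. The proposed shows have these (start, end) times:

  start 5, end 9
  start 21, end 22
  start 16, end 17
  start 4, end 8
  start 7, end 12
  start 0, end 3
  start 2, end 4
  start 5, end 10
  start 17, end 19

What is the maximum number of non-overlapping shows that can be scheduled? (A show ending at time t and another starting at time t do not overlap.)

5

By end time: (0,3), (2,4), (4,8), (5,9), (5,10), (7,12), (16,17), (17,19), (21,22).
Pick (0,3); next start ≥ 3 → (4,8); next start ≥ 8 → (16,17); next start ≥ 17 → (17,19); next start ≥ 19 → (21,22).
Selected 5 shows.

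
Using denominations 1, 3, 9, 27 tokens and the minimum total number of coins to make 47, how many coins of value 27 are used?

1

47 = 1×27 + 2×9 + 2×1
Count of 27: 1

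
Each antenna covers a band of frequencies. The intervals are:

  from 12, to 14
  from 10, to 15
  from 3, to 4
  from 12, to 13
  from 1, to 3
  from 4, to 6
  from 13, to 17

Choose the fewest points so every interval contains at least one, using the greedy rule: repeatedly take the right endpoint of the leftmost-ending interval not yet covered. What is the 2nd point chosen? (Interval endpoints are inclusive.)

Process intervals by earliest right end; each time one isn't hit yet, stab at its right endpoint.
By right end: [1,3]  [3,4]  [4,6]  [12,13]  [12,14]  [10,15]  [13,17]
[1,3] uncovered → point at 3; [4,6] uncovered → point at 6; [12,13] uncovered → point at 13.
Points: 3, 6, 13 (3 total).

6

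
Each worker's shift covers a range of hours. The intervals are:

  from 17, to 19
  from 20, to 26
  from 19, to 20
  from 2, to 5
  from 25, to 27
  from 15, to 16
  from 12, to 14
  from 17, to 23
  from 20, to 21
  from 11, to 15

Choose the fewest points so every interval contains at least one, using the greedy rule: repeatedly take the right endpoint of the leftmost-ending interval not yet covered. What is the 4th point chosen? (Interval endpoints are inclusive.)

Sort by right endpoint; whenever an interval is uncovered, place a point at its right end.
Sorted: [2,5] [12,14] [11,15] [15,16] [17,19] [19,20] [20,21] [17,23] [20,26] [25,27]
{[2,5]} hit by 5; {[12,14],[11,15]} hit by 14; {[15,16]} hit by 16; {[17,19],[19,20]} hit by 19; {[20,21],[17,23],[20,26]} hit by 21; {[25,27]} hit by 27.
Points: 5, 14, 16, 19, 21, 27 (6 total).

19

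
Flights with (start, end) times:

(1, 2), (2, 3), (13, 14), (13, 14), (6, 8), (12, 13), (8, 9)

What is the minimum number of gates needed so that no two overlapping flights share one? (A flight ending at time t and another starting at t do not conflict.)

Events (time:±→running): 1:+→1 2:-→0 2:+→1 3:-→0 6:+→1 8:-→0 8:+→1 9:-→0 12:+→1 13:-→0 13:+→1 13:+→2 … peak 2.

2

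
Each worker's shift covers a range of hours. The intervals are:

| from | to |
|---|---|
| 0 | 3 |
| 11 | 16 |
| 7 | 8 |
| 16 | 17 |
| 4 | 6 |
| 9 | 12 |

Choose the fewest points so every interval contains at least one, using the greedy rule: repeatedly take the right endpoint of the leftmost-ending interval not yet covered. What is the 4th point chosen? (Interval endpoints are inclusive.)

By right end: [0,3]  [4,6]  [7,8]  [9,12]  [11,16]  [16,17]
[0,3] uncovered → point at 3; [4,6] uncovered → point at 6; [7,8] uncovered → point at 8; [9,12] uncovered → point at 12; [16,17] uncovered → point at 17.
Points: 3, 6, 8, 12, 17 (5 total).

12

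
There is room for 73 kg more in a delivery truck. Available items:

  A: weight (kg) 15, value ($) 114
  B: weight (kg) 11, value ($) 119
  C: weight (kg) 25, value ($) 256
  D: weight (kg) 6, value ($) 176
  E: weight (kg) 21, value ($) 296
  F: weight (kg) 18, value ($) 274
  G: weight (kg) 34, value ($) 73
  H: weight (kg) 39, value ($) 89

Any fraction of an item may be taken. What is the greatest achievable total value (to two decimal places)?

1039.08

Sort by value per unit weight and fill in that order.
Order: D (176/6=29.33) > F (274/18=15.22) > E (296/21=14.10) > B (119/11=10.82) > C (256/25=10.24) > A (114/15=7.60) > H (89/39=2.28) > G (73/34=2.15)
Fill: take D (6 @ 176) → take F (18 @ 274) → take E (21 @ 296) → take B (11 @ 119) → take 17/25 of C → 174.08; 73/73 used.
Total value = 1039.08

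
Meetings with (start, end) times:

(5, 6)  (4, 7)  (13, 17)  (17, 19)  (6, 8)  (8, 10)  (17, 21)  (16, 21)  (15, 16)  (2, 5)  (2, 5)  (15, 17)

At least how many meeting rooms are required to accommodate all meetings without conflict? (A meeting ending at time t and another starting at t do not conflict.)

Count concurrent intervals with a sweep; the peak is the room count.
starts: [2, 2, 4, 5, 6, 8, 13, 15, 15, 16, 17, 17]
ends:   [5, 5, 6, 7, 8, 10, 16, 17, 17, 19, 21, 21]
s2→1 s2→2 s4→3  — peak 3.

3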